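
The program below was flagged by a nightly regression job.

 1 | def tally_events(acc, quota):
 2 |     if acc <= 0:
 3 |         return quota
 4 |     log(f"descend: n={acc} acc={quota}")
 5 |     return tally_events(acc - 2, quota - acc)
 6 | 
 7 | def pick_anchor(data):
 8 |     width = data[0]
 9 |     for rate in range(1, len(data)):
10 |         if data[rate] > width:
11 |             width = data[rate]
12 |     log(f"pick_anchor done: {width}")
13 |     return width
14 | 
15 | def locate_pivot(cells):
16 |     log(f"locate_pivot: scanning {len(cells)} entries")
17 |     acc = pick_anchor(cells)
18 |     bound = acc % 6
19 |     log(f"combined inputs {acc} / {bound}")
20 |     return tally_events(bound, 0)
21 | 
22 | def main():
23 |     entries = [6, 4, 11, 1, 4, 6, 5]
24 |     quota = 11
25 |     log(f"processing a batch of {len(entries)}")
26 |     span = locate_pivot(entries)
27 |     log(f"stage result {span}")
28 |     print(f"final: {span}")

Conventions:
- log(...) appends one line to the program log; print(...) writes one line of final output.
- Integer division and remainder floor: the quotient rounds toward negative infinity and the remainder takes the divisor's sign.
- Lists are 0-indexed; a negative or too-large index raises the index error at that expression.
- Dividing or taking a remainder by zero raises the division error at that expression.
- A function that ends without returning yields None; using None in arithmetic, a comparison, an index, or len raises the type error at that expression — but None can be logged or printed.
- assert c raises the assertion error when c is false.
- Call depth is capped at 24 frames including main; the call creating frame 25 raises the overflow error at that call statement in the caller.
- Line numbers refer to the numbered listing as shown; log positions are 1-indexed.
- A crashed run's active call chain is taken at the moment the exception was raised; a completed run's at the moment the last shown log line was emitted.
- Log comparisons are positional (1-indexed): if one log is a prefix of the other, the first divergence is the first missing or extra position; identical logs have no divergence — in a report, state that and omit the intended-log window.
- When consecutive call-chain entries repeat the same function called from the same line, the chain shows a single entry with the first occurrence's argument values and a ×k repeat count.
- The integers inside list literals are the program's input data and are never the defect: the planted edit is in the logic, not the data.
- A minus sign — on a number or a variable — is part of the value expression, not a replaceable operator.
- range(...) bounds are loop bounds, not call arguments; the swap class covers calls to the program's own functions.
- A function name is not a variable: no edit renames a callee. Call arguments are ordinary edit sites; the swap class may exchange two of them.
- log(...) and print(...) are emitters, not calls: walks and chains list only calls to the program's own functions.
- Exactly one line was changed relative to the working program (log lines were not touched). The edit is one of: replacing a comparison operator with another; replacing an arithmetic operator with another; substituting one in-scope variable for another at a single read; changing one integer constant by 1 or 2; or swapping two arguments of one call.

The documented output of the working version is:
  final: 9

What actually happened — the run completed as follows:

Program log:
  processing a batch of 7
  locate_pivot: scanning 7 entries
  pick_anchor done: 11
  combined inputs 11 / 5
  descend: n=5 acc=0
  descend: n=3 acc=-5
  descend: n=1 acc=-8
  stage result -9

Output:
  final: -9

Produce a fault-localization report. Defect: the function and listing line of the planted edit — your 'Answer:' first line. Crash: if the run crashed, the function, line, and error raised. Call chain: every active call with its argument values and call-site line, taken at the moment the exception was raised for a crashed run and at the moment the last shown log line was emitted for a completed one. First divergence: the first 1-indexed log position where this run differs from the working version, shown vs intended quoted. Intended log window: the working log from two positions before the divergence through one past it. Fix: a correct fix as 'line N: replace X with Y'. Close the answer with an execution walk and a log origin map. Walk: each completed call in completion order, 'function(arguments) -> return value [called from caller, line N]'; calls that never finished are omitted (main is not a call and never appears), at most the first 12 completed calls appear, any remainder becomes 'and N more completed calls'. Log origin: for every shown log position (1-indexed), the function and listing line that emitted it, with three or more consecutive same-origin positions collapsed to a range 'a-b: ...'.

Answer: the defect is in tally_events at line 5.
Key observation: Position 6 is the first bad log line: 'descend: n=3 acc=-5' should read 'descend: n=3 acc=5'.
Call chain: main.
First divergence: position 6; shown 'descend: n=3 acc=-5' vs intended 'descend: n=3 acc=5'.
Intended log window:
  4: combined inputs 11 / 5
  5: descend: n=5 acc=0
  6: descend: n=3 acc=5
  7: descend: n=1 acc=8
Execution walk:
  pick_anchor([6, 4, 11, 1, 4, 6, 5]) -> 11  [called from locate_pivot, line 17]
  tally_events(-1, -9) -> -9  [called from tally_events, line 5]
  tally_events(1, -8) -> -9  [called from tally_events, line 5]
  tally_events(3, -5) -> -9  [called from tally_events, line 5]
  tally_events(5, 0) -> -9  [called from locate_pivot, line 20]
  locate_pivot([6, 4, 11, 1, 4, 6, 5]) -> -9  [called from main, line 26]
Origin of each log line:
  1 — main, line 25
  2 — locate_pivot, line 16
  3 — pick_anchor, line 12
  4 — locate_pivot, line 19
  5-7 — tally_events, line 4
  8 — main, line 27
A correct fix: line 5: replace `quota - acc` with `quota + acc`.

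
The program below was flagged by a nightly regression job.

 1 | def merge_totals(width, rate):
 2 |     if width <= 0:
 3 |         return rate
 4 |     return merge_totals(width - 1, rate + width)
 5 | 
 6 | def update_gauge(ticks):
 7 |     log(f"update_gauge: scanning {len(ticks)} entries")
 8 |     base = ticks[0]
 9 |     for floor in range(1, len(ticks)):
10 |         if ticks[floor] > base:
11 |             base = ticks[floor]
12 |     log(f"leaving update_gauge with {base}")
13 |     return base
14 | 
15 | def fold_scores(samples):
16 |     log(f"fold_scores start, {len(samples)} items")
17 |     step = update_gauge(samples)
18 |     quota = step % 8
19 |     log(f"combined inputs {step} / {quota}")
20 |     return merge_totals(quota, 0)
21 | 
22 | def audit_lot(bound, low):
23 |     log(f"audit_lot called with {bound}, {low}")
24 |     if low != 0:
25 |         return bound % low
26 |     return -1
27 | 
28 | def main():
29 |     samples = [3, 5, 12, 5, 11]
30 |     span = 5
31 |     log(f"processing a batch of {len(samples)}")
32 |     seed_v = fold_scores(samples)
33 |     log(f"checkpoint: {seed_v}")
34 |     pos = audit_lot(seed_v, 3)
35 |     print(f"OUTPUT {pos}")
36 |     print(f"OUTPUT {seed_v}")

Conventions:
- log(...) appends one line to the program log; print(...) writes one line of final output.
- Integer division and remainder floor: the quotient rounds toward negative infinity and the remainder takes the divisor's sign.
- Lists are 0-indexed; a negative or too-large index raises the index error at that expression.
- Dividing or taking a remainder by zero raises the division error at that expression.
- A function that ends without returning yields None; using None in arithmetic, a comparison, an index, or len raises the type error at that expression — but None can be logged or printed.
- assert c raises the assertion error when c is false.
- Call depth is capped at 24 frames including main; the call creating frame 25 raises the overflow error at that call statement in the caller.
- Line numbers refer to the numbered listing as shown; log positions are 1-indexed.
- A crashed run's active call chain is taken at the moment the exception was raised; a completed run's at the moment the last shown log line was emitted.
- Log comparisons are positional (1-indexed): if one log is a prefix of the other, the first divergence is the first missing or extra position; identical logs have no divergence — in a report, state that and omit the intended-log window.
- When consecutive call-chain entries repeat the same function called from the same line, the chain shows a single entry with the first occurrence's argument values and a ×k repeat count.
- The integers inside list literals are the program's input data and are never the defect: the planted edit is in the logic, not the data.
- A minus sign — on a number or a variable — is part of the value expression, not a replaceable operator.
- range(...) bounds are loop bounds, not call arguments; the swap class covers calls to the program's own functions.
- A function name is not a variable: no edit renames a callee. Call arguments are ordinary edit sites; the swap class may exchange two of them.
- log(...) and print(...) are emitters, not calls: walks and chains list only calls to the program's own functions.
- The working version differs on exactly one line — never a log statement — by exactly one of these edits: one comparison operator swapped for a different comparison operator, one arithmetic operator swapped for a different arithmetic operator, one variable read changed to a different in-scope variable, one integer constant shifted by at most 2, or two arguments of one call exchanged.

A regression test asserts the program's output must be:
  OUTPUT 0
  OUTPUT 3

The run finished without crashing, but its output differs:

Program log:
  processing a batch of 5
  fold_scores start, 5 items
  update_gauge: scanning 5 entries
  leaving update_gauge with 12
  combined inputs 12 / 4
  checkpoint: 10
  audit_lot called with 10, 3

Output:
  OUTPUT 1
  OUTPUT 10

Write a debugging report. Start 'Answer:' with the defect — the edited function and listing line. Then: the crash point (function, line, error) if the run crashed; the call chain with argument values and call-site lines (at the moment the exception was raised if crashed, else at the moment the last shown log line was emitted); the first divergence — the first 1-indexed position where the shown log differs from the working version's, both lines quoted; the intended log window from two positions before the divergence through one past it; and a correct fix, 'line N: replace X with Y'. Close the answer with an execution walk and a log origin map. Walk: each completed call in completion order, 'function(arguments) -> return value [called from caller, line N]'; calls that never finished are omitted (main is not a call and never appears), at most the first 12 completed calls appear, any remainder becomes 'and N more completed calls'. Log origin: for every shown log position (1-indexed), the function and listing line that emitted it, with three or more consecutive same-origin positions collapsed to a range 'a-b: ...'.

Answer: the defect is in fold_scores at line 18.
Key fact: Position 5 is the first bad log line: 'combined inputs 12 / 4' should read 'combined inputs 12 / 2'.
Call chain: main -> audit_lot(10, 3) (called at line 34).
First divergence: position 5 — the shown line 'combined inputs 12 / 4' should read 'combined inputs 12 / 2'.
Intended log window:
  3: update_gauge: scanning 5 entries
  4: leaving update_gauge with 12
  5: combined inputs 12 / 2
  6: checkpoint: 3
Execution walk:
  update_gauge([3, 5, 12, 5, 11]) -> 12  [called from fold_scores, line 17]
  merge_totals(0, 10) -> 10  [called from merge_totals, line 4]
  merge_totals(1, 9) -> 10  [called from merge_totals, line 4]
  merge_totals(2, 7) -> 10  [called from merge_totals, line 4]
  merge_totals(3, 4) -> 10  [called from merge_totals, line 4]
  merge_totals(4, 0) -> 10  [called from fold_scores, line 20]
  fold_scores([3, 5, 12, 5, 11]) -> 10  [called from main, line 32]
  audit_lot(10, 3) -> 1  [called from main, line 34]
Log origin:
  1: logged in main at line 31
  2: logged in fold_scores at line 16
  3: logged in update_gauge at line 7
  4: logged in update_gauge at line 12
  5: logged in fold_scores at line 19
  6: logged in main at line 33
  7: logged in audit_lot at line 23
A correct fix: line 18: replace `8` with `10`.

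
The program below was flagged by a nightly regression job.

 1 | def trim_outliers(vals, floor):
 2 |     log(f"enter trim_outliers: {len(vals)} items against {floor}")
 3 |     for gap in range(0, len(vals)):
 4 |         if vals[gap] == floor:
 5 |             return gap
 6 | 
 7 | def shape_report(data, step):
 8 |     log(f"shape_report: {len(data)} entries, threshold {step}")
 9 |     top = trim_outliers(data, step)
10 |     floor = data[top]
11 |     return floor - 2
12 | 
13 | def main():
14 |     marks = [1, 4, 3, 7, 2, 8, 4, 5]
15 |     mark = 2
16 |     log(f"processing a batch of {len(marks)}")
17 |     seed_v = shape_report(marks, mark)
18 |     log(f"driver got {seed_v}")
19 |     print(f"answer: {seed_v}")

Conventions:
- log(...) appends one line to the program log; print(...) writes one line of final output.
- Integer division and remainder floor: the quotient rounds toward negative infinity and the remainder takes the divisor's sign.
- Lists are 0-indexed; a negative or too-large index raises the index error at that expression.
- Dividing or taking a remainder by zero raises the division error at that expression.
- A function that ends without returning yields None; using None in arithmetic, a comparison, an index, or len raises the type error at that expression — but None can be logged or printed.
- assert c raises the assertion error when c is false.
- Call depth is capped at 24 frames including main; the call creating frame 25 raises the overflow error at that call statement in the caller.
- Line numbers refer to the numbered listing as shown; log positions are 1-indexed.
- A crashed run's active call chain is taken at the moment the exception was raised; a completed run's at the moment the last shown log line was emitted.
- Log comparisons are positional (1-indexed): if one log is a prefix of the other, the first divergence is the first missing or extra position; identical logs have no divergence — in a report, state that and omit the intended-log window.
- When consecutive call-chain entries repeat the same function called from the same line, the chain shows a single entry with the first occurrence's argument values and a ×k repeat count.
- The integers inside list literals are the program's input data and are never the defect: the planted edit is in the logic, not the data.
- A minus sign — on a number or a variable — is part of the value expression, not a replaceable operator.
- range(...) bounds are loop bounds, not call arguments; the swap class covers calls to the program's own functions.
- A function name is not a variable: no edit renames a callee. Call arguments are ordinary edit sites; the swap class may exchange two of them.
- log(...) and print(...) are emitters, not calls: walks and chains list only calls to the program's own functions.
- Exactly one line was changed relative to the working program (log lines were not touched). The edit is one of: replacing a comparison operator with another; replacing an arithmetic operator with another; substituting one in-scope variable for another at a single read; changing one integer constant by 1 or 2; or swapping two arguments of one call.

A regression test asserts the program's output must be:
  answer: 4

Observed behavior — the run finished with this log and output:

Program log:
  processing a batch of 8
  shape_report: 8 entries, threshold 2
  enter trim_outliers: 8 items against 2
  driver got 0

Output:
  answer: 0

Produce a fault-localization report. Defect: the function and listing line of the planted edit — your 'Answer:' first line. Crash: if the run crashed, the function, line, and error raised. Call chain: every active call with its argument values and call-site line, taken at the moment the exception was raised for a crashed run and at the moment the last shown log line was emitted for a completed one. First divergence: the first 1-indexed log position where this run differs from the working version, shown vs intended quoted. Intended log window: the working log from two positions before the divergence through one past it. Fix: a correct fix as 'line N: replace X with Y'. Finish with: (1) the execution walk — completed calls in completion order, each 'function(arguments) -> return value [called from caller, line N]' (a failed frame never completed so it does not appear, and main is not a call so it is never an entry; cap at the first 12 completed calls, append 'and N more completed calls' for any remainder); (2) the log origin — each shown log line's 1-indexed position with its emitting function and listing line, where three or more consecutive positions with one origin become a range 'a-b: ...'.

Answer: the defect is in shape_report at line 11.
Core observation: At log position 4 the runs split — shown 'driver got 0', but the working version logs 'driver got 4'.
Call chain: main.
First divergence: position 4 — the shown line 'driver got 0' should read 'driver got 4'.
Intended log window:
  2: shape_report: 8 entries, threshold 2
  3: enter trim_outliers: 8 items against 2
  4: driver got 4
Execution walk:
  trim_outliers([1, 4, 3, 7, 2, 8, 4, 5], 2) -> 4  [called from shape_report, line 9]
  shape_report([1, 4, 3, 7, 2, 8, 4, 5], 2) -> 0  [called from main, line 17]
Log line origins:
  1: logged in main at line 16
  2: logged in shape_report at line 8
  3: logged in trim_outliers at line 2
  4: logged in main at line 18
A correct fix: line 11: replace `-` with `*`.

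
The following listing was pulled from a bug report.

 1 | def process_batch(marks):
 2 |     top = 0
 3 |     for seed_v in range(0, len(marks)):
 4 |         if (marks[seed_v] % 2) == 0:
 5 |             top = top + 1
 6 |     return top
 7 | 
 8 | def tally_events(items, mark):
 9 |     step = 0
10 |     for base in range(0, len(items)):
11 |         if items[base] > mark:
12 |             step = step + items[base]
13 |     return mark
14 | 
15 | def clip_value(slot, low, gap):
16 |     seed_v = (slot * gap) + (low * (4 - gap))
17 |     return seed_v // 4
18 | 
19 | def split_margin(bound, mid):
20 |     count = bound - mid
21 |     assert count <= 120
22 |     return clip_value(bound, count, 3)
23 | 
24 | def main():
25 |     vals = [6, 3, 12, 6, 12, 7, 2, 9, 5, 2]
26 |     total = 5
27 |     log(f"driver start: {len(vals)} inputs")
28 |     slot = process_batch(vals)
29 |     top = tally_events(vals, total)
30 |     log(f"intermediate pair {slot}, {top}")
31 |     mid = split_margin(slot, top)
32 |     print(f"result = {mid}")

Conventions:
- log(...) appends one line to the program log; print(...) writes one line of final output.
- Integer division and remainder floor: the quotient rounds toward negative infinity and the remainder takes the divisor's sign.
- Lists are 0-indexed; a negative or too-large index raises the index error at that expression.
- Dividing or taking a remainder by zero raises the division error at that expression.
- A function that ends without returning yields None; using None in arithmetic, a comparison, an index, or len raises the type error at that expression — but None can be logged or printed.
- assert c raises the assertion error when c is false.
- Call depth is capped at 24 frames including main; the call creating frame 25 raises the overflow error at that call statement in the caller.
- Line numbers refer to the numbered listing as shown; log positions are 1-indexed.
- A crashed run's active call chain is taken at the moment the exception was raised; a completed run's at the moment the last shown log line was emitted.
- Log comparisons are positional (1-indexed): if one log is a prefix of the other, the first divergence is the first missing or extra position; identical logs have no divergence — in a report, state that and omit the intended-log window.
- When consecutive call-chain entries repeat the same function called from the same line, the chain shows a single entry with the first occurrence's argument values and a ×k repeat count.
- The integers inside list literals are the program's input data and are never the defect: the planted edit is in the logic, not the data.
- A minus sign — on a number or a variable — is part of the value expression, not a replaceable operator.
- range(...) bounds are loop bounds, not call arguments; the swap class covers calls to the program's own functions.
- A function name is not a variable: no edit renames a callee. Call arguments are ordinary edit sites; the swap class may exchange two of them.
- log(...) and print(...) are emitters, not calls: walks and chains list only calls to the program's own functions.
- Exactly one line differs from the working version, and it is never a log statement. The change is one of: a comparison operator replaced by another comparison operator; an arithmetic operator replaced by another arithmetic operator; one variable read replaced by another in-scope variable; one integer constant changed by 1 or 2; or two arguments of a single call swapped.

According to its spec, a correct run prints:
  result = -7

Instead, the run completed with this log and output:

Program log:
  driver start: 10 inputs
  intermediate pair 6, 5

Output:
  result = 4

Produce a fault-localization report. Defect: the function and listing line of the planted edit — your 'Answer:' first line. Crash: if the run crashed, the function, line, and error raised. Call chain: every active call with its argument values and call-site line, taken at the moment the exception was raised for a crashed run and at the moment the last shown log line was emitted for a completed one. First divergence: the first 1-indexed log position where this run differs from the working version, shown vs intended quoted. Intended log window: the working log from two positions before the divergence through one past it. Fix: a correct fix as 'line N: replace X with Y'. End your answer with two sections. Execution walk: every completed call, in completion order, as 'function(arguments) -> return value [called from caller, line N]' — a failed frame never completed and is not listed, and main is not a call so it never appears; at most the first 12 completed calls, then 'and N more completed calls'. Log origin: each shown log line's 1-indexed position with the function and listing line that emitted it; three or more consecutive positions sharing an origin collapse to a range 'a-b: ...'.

Answer: the defect is in tally_events at line 13.
Key fact: The log first diverges at position 2: the faulty run prints 'intermediate pair 6, 5' where the working version prints 'intermediate pair 6, 52'.
Call chain: main.
First divergence: position 2 — the shown line 'intermediate pair 6, 5' should read 'intermediate pair 6, 52'.
Intended log window:
  1: driver start: 10 inputs
  2: intermediate pair 6, 52
Execution walk:
  process_batch([6, 3, 12, 6, 12, 7, 2, 9, 5, 2]) -> 6  [called from main, line 28]
  tally_events([6, 3, 12, 6, 12, 7, 2, 9, 5, 2], 5) -> 5  [called from main, line 29]
  clip_value(6, 1, 3) -> 4  [called from split_margin, line 22]
  split_margin(6, 5) -> 4  [called from main, line 31]
Log origins:
  1: from main, line 27
  2: from main, line 30
A correct fix: line 13: replace `mark` with `step`.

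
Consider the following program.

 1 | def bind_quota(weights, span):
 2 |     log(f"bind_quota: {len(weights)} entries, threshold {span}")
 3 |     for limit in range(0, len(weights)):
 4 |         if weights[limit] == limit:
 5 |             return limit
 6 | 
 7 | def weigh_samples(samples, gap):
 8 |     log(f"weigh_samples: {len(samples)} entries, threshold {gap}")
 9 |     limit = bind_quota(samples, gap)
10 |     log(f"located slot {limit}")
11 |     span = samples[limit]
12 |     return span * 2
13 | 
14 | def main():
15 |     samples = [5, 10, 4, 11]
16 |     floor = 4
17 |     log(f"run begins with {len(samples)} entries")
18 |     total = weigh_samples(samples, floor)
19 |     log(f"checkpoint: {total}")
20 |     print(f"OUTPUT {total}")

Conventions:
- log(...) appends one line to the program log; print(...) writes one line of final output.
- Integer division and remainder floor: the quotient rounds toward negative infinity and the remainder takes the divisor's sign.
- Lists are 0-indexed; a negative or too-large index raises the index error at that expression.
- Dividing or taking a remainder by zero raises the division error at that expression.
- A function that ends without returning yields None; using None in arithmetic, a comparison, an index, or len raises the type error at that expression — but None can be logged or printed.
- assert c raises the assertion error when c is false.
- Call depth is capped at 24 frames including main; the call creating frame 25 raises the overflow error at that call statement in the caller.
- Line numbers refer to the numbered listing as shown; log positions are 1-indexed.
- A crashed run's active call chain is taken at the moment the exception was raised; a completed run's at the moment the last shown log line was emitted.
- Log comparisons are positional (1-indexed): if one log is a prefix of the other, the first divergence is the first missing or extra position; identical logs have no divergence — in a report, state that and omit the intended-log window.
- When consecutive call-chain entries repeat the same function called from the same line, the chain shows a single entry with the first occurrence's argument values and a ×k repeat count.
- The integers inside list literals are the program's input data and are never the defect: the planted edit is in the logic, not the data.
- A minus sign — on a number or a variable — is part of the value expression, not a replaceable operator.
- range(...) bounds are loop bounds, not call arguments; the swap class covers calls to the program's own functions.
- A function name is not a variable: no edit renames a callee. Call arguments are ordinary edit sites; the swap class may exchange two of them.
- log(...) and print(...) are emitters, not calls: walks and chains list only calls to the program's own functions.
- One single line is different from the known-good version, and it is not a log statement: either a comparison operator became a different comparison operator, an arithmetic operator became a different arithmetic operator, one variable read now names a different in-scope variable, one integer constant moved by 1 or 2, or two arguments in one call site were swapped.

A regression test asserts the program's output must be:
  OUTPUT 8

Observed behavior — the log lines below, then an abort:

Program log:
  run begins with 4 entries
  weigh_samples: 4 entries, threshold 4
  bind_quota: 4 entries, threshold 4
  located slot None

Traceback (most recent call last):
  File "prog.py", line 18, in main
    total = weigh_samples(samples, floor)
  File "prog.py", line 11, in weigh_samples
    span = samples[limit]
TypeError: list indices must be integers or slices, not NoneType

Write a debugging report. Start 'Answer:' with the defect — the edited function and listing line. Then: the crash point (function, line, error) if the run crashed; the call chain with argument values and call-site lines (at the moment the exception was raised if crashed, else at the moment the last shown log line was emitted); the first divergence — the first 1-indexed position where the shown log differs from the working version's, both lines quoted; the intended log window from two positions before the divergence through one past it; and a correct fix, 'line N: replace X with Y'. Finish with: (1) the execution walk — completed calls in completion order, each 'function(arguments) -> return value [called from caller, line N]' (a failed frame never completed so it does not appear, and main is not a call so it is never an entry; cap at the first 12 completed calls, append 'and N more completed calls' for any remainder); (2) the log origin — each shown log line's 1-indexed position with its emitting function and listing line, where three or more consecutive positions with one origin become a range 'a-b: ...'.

Answer: the defect is in bind_quota at line 4.
Key fact: At log position 4 the runs split — shown 'located slot None', but the working version logs 'located slot 2'.
Crash: weigh_samples, line 11, TypeError.
Call chain: main -> weigh_samples([5, 10, 4, 11], 4) (called at line 18).
First divergence: position 4 — the shown line 'located slot None' should read 'located slot 2'.
Intended log window:
  2: weigh_samples: 4 entries, threshold 4
  3: bind_quota: 4 entries, threshold 4
  4: located slot 2
  5: checkpoint: 8
Execution walk:
  bind_quota([5, 10, 4, 11], 4) -> None  [called from weigh_samples, line 9]
Log origin:
  1 — main, line 17
  2 — weigh_samples, line 8
  3 — bind_quota, line 2
  4 — weigh_samples, line 10
A correct fix: line 4: replace `weights[limit] == limit` with `weights[limit] == span`.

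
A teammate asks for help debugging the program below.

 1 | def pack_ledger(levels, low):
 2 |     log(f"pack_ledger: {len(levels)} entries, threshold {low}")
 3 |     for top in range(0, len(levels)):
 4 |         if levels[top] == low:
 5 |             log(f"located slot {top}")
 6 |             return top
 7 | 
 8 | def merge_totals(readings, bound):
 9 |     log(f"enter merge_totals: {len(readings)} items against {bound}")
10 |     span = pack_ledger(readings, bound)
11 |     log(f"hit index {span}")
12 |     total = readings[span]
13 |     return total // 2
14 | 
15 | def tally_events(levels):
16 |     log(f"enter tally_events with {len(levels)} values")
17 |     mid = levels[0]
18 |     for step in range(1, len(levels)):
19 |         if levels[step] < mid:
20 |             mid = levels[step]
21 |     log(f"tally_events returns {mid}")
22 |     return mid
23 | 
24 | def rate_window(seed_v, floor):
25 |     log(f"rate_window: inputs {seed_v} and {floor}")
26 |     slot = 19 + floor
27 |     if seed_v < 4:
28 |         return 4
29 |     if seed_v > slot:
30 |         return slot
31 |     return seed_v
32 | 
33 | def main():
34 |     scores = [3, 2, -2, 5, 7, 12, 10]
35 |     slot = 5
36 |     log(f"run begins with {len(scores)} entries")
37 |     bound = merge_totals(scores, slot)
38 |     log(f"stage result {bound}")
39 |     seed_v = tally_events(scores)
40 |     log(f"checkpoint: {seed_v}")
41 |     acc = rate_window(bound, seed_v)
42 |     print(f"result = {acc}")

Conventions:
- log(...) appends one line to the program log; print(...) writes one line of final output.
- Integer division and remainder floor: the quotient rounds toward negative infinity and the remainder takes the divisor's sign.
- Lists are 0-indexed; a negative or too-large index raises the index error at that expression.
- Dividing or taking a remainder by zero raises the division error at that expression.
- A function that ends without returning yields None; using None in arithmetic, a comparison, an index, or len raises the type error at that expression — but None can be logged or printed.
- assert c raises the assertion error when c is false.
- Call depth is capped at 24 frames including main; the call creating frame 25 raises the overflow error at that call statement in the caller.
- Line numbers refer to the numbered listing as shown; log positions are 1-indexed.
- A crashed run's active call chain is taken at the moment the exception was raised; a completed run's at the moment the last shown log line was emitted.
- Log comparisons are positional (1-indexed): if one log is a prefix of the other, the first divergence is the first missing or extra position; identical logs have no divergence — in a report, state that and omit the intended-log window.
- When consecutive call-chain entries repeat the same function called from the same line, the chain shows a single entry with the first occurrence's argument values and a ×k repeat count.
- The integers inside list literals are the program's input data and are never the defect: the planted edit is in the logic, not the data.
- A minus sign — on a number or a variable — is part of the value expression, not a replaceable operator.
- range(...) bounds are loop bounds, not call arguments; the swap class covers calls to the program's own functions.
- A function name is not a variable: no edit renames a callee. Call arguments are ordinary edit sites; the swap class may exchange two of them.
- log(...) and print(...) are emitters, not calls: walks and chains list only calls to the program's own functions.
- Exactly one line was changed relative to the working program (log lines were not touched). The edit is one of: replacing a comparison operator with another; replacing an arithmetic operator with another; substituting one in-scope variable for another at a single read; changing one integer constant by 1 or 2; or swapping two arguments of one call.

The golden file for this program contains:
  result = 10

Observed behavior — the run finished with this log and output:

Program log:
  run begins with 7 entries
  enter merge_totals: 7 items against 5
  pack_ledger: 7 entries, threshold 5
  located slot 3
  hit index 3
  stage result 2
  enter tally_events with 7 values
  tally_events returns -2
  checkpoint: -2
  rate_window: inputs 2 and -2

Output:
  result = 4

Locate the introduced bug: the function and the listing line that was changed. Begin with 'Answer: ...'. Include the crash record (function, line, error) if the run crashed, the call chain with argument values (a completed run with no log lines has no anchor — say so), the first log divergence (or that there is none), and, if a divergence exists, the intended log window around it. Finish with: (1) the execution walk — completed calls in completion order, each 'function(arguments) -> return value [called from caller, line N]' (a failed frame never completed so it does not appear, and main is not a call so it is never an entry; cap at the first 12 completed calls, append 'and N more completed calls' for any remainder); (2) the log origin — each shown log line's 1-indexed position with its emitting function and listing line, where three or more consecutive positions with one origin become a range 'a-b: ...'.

Answer: the defect is in merge_totals at line 13.
The tell: At log position 6 the runs split — shown 'stage result 2', but the working version logs 'stage result 10'.
Call chain: main -> rate_window(2, -2) (called at line 41).
First divergence: position 6 — the shown line 'stage result 2' should read 'stage result 10'.
Intended log window:
  4: located slot 3
  5: hit index 3
  6: stage result 10
  7: enter tally_events with 7 values
Execution walk:
  pack_ledger([3, 2, -2, 5, 7, 12, 10], 5) -> 3  [called from merge_totals, line 10]
  merge_totals([3, 2, -2, 5, 7, 12, 10], 5) -> 2  [called from main, line 37]
  tally_events([3, 2, -2, 5, 7, 12, 10]) -> -2  [called from main, line 39]
  rate_window(2, -2) -> 4  [called from main, line 41]
Log line origins:
  1: logged in main at line 36
  2: logged in merge_totals at line 9
  3: logged in pack_ledger at line 2
  4: logged in pack_ledger at line 5
  5: logged in merge_totals at line 11
  6: logged in main at line 38
  7: logged in tally_events at line 16
  8: logged in tally_events at line 21
  9: logged in main at line 40
  10: logged in rate_window at line 25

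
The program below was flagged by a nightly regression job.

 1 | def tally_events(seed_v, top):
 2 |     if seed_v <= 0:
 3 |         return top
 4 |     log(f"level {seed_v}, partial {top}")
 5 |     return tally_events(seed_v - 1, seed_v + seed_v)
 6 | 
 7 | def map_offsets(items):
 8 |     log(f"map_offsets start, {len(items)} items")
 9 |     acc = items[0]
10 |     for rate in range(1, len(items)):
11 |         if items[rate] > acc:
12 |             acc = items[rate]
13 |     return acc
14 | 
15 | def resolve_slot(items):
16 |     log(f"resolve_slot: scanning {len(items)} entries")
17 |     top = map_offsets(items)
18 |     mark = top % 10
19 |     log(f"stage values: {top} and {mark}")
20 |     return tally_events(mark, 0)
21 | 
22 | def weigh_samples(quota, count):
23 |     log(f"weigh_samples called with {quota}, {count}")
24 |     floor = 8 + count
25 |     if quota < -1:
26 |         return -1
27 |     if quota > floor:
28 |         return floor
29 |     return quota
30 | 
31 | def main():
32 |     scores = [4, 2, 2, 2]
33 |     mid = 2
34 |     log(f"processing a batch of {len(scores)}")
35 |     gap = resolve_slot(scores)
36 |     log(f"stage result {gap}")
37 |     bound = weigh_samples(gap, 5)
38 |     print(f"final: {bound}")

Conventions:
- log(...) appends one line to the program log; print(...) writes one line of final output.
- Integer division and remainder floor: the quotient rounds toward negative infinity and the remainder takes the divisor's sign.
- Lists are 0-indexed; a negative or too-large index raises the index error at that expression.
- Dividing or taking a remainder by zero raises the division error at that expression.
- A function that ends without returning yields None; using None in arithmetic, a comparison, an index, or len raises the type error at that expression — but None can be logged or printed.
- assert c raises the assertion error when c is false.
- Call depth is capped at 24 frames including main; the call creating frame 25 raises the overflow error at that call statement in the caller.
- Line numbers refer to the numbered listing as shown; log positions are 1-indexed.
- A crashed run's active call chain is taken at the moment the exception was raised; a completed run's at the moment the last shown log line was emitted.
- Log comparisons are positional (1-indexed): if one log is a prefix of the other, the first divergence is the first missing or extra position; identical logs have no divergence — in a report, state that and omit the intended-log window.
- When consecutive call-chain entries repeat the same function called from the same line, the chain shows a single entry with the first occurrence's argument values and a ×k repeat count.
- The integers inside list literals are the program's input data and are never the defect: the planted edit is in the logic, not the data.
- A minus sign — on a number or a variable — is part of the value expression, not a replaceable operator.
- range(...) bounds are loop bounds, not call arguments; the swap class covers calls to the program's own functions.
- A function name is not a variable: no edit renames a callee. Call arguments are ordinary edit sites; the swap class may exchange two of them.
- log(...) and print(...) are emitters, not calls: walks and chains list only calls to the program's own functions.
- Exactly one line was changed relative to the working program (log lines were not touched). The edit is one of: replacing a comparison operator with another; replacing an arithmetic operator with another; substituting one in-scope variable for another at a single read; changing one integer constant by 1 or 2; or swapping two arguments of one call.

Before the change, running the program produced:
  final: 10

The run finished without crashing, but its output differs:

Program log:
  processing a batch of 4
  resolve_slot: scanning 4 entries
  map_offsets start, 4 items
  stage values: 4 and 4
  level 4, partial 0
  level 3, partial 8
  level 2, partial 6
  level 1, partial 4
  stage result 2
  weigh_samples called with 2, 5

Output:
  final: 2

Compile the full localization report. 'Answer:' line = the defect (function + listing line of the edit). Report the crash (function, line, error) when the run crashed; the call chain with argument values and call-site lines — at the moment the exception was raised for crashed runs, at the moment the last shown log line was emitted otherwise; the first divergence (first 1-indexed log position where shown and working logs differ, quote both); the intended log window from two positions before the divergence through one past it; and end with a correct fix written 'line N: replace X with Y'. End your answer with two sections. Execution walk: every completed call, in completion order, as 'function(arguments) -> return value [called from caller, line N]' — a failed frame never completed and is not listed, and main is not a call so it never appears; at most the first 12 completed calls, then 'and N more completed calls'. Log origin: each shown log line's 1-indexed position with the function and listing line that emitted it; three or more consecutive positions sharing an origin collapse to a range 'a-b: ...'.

Answer: the defect is in tally_events at line 5.
Key fact: Everything matches until log position 6, which reads 'level 3, partial 8' in place of 'level 3, partial 4'.
Call chain: main -> weigh_samples(2, 5) (called at line 37).
First divergence: position 6 — shown 'level 3, partial 8', intended 'level 3, partial 4'.
Intended log window:
  4: stage values: 4 and 4
  5: level 4, partial 0
  6: level 3, partial 4
  7: level 2, partial 7
Execution walk:
  map_offsets([4, 2, 2, 2]) -> 4  [called from resolve_slot, line 17]
  tally_events(0, 2) -> 2  [called from tally_events, line 5]
  tally_events(1, 4) -> 2  [called from tally_events, line 5]
  tally_events(2, 6) -> 2  [called from tally_events, line 5]
  tally_events(3, 8) -> 2  [called from tally_events, line 5]
  tally_events(4, 0) -> 2  [called from resolve_slot, line 20]
  resolve_slot([4, 2, 2, 2]) -> 2  [called from main, line 35]
  weigh_samples(2, 5) -> 2  [called from main, line 37]
Log origins:
  1 — main, line 34
  2 — resolve_slot, line 16
  3 — map_offsets, line 8
  4 — resolve_slot, line 19
  5-8 — tally_events, line 4
  9 — main, line 36
  10 — weigh_samples, line 23
A correct fix: line 5: replace `seed_v + seed_v` with `top + seed_v`.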